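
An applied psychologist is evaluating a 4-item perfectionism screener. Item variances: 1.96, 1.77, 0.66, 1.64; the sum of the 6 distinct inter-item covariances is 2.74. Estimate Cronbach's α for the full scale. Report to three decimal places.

Cronbach's α = 0.635

ΣVar(i) = 1.96 + 1.77 + 0.66 + 1.64 = 6.03
Sum of distinct covariances = 2.74
σ²_T = ΣVar(i) + 2·Σcov = 6.03 + 2 × 2.74 = 11.51
α = (4/3)·(1 − 6.03/11.51) = 0.635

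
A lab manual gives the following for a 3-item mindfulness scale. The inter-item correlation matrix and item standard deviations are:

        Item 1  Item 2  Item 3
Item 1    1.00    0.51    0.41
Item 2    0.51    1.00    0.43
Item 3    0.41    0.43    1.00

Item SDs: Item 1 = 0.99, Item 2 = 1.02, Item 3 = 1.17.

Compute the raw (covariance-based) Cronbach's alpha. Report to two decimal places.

Σσ²ᵢ = 0.99² + 1.02² + 1.17² = 3.3894
Covariances σ_ij = r_ij · s_i · s_j:
  σ(Item 1,Item 2) = 0.51 × 0.99 × 1.02 = 0.5150
  σ(Item 1,Item 3) = 0.41 × 0.99 × 1.17 = 0.4749
  σ(Item 2,Item 3) = 0.43 × 1.02 × 1.17 = 0.5132
σ²_T = Σσ²ᵢ + 2·Σσ_ij = 3.3894 + 2 × 1.5031 = 6.3956
α = (3/2)·(1 − 3.3894/6.3956) = 0.71

α = 0.71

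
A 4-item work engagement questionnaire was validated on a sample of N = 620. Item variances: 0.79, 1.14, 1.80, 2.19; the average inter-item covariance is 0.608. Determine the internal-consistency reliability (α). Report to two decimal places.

Σσ²ᵢ = 0.79 + 1.14 + 1.80 + 2.19 = 5.92
Sum of the 6 distinct covariances = 6 × 0.608 = 3.648
σ²_total = Σσ²ᵢ + 2·Σcov = 5.92 + 2 × 3.648 = 13.216
α = (4/3)·(1 − 5.92/13.216) = 0.74

α = 0.74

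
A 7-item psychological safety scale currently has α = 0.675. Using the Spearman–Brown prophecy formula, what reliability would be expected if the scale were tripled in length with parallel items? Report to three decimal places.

Length factor m = 3
α' = m·α / (1 + (m−1)·α)
   = 3 × 0.675 / (1 + (3 − 1) × 0.675)
   = 2.0250 / 2.3500 = 0.862

predicted reliability = 0.862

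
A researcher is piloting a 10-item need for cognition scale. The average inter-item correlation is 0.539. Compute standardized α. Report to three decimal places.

standardized α = 0.921

Standardized α = k·r̄ / (1 + (k−1)·r̄) = 10 × 0.539 / (1 + 9 × 0.539)
  = 5.3900 / 5.8510 = 0.921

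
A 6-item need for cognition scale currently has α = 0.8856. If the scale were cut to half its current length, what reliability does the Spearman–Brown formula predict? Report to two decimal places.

Length factor m = 1/2
α' = m·α / (1 − (1−m)·α)
   = 1/2 × 0.8856 / (1 − (1 − 1/2) × 0.8856)
   = 0.4428 / 0.5572 = 0.79

predicted reliability = 0.79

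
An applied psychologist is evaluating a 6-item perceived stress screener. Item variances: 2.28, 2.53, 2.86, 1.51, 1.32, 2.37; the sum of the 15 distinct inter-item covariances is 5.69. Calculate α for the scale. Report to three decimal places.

α = 0.563

Σσ²ᵢ = 2.28 + 2.53 + 2.86 + 1.51 + 1.32 + 2.37 = 12.87
Sum of distinct covariances = 5.69
σ²_total = Σσ²ᵢ + 2·Σcov = 12.87 + 2 × 5.69 = 24.25
α = (6/5)·(1 − 12.87/24.25) = 0.563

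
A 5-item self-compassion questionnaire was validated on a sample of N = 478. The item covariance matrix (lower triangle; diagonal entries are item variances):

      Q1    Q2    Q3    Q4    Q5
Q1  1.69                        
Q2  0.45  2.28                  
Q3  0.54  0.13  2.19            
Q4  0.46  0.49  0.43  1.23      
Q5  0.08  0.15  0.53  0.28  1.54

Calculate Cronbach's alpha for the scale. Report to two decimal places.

Σσᵢ² = 1.69 + 2.28 + 2.19 + 1.23 + 1.54 = 8.93
Sum of off-diagonal covariances = 3.54
Var(T) = 8.93 + 2 × 3.54 = 16.01
α = (k/(k−1))·(1 − Σσᵢ²/Var(T)) = (5/4)·(1 − 8.93/16.01) = 0.55

Cronbach's alpha = 0.55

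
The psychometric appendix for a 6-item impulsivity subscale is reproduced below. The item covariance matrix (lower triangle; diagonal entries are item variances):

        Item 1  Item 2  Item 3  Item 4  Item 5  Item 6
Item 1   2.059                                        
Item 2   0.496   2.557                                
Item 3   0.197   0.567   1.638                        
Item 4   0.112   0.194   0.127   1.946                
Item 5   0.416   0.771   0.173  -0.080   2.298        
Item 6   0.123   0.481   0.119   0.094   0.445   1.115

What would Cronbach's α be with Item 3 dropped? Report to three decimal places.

Remaining items: Item 1, Item 2, Item 4, Item 5, Item 6 (k = 5).
sum of item variances = 2.059 + 2.557 + 1.946 + 2.298 + 1.115 = 9.975
σ²_total = 9.975 + 2 × 3.052 = 16.079
α (item deleted) = (5/4)·(1 − 9.975/16.079) = 0.475

Cronbach's α = 0.475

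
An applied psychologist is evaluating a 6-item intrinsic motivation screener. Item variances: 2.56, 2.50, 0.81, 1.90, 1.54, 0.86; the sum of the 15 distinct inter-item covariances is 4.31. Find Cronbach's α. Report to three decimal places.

sum of item variances = 2.56 + 2.50 + 0.81 + 1.90 + 1.54 + 0.86 = 10.17
Sum of distinct covariances = 4.31
σ²_total = sum of item variances + 2·Σcov = 10.17 + 2 × 4.31 = 18.79
α = (6/5)·(1 − 10.17/18.79) = 0.551

Cronbach's α = 0.551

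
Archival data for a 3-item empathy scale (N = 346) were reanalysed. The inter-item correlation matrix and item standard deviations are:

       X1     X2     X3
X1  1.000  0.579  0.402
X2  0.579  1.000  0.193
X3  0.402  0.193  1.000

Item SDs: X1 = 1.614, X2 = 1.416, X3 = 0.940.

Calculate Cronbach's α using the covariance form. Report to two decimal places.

α = 0.67

Σσ²ᵢ = 1.614² + 1.416² + 0.940² = 5.4937
Covariances σ_ij = r_ij · s_i · s_j:
  σ(X1,X2) = 0.579 × 1.614 × 1.416 = 1.3233
  σ(X1,X3) = 0.402 × 1.614 × 0.940 = 0.6099
  σ(X2,X3) = 0.193 × 1.416 × 0.940 = 0.2569
σ²_T = Σσ²ᵢ + 2·Σσ_ij = 5.4937 + 2 × 2.1901 = 9.8739
α = (3/2)·(1 − 5.4937/9.8739) = 0.67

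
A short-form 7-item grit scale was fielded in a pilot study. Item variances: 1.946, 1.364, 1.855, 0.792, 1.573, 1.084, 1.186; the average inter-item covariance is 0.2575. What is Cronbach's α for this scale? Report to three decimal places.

Σσᵢ² = 1.946 + 1.364 + 1.855 + 0.792 + 1.573 + 1.084 + 1.186 = 9.800
Sum of the 21 distinct covariances = 21 × 0.2575 = 5.4075
Var(T) = Σσᵢ² + 2·Σcov = 9.800 + 2 × 5.4075 = 20.6150
α = (7/6)·(1 − 9.800/20.6150) = 0.612

α = 0.612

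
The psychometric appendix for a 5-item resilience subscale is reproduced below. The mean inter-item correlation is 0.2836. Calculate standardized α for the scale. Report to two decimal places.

standardized α = 0.66

Standardized α = k·r̄ / (1 + (k−1)·r̄) = 5 × 0.2836 / (1 + 4 × 0.2836)
  = 1.4180 / 2.1344 = 0.66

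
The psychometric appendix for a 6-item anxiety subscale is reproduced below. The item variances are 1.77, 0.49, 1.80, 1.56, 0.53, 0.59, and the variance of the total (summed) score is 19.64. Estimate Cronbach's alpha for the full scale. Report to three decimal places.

α = 0.788

Σσᵢ² = 1.77 + 0.49 + 1.80 + 1.56 + 0.53 + 0.59 = 6.74
α = (k/(k−1))·(1 − Σσᵢ²/Var(T)) = (6/5)·(1 − 6.74/19.64) = 0.788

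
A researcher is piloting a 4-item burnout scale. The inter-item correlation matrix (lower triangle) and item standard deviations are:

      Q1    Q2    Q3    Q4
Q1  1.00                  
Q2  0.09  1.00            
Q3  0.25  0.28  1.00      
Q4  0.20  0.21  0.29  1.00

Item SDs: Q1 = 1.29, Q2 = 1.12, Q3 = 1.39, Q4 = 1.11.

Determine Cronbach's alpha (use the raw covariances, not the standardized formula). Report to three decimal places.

Σσ²ᵢ = 1.29² + 1.12² + 1.39² + 1.11² = 6.0827
Covariances σ_ij = r_ij · s_i · s_j:
  σ(Q1,Q2) = 0.09 × 1.29 × 1.12 = 0.1300
  σ(Q1,Q3) = 0.25 × 1.29 × 1.39 = 0.4483
  σ(Q1,Q4) = 0.20 × 1.29 × 1.11 = 0.2864
  σ(Q2,Q3) = 0.28 × 1.12 × 1.39 = 0.4359
  σ(Q2,Q4) = 0.21 × 1.12 × 1.11 = 0.2611
  σ(Q3,Q4) = 0.29 × 1.39 × 1.11 = 0.4474
σ²_T = Σσ²ᵢ + 2·Σσ_ij = 6.0827 + 2 × 2.0091 = 10.1009
α = (4/3)·(1 − 6.0827/10.1009) = 0.530

α = 0.530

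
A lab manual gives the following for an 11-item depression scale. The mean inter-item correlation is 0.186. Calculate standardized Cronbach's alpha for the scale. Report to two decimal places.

standardized Cronbach's alpha = 0.72

Standardized α = k·r̄ / (1 + (k−1)·r̄) = 11 × 0.186 / (1 + 10 × 0.186)
  = 2.0460 / 2.8600 = 0.72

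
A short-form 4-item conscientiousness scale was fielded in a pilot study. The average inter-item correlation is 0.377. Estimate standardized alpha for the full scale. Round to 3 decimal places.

Standardized α = k·r̄ / (1 + (k−1)·r̄) = 4 × 0.377 / (1 + 3 × 0.377)
  = 1.5080 / 2.1310 = 0.708

α = 0.708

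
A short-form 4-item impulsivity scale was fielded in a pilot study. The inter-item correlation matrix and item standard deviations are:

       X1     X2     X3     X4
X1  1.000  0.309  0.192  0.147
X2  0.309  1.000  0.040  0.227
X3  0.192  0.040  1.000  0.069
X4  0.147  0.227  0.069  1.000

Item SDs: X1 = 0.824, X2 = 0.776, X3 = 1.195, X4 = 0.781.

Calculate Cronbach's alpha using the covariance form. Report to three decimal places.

Σσ²ᵢ = 0.824² + 0.776² + 1.195² + 0.781² = 3.3191
Covariances σ_ij = r_ij · s_i · s_j:
  σ(X1,X2) = 0.309 × 0.824 × 0.776 = 0.1976
  σ(X1,X3) = 0.192 × 0.824 × 1.195 = 0.1891
  σ(X1,X4) = 0.147 × 0.824 × 0.781 = 0.0946
  σ(X2,X3) = 0.040 × 0.776 × 1.195 = 0.0371
  σ(X2,X4) = 0.227 × 0.776 × 0.781 = 0.1376
  σ(X3,X4) = 0.069 × 1.195 × 0.781 = 0.0644
σ²_T = Σσ²ᵢ + 2·Σσ_ij = 3.3191 + 2 × 0.7204 = 4.7599
α = (4/3)·(1 − 3.3191/4.7599) = 0.404

Cronbach's alpha = 0.404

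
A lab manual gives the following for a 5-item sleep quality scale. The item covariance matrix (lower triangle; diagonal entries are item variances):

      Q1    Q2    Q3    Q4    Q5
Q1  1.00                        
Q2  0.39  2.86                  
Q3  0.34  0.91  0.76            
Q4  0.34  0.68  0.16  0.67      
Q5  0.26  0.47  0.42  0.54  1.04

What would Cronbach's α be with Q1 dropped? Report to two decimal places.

Remaining items: Q2, Q3, Q4, Q5 (k = 4).
Σσ²ᵢ = 2.86 + 0.76 + 0.67 + 1.04 = 5.33
σ²_T = 5.33 + 2 × 3.18 = 11.69
α (item deleted) = (4/3)·(1 − 5.33/11.69) = 0.73

Cronbach's α = 0.73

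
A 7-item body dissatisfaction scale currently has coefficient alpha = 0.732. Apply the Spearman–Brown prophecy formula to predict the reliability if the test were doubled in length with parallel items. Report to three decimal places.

Length factor m = 2
α' = m·α / (1 + (m−1)·α)
   = 2 × 0.732 / (1 + (2 − 1) × 0.732)
   = 1.4640 / 1.7320 = 0.845

predicted reliability = 0.845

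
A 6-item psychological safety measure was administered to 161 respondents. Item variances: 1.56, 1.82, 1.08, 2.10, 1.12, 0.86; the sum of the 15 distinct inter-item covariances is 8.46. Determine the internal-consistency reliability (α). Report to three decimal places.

sum of item variances = 1.56 + 1.82 + 1.08 + 2.10 + 1.12 + 0.86 = 8.54
Sum of distinct covariances = 8.46
σ²_T = sum of item variances + 2·Σcov = 8.54 + 2 × 8.46 = 25.46
α = (6/5)·(1 − 8.54/25.46) = 0.797

α = 0.797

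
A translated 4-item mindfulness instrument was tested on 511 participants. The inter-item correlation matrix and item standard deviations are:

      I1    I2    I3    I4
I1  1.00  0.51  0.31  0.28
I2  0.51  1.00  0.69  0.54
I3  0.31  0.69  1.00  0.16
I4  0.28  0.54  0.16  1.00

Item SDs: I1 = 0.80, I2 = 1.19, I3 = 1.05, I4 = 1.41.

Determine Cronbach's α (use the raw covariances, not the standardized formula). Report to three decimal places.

Σσ²ᵢ = 0.80² + 1.19² + 1.05² + 1.41² = 5.1467
Covariances σ_ij = r_ij · s_i · s_j:
  σ(I1,I2) = 0.51 × 0.80 × 1.19 = 0.4855
  σ(I1,I3) = 0.31 × 0.80 × 1.05 = 0.2604
  σ(I1,I4) = 0.28 × 0.80 × 1.41 = 0.3158
  σ(I2,I3) = 0.69 × 1.19 × 1.05 = 0.8622
  σ(I2,I4) = 0.54 × 1.19 × 1.41 = 0.9061
  σ(I3,I4) = 0.16 × 1.05 × 1.41 = 0.2369
σ²_T = Σσ²ᵢ + 2·Σσ_ij = 5.1467 + 2 × 3.0669 = 11.2805
α = (4/3)·(1 − 5.1467/11.2805) = 0.725

α = 0.725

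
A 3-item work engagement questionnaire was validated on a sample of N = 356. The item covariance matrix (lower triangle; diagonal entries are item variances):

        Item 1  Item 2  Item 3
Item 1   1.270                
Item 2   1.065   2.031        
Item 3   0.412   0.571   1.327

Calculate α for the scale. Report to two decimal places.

sum of item variances = 1.270 + 2.031 + 1.327 = 4.628
Sum of off-diagonal covariances = 2.048
σ²_T = 4.628 + 2 × 2.048 = 8.724
α = (k/(k−1))·(1 − sum of item variances/σ²_T) = (3/2)·(1 − 4.628/8.724) = 0.70

α = 0.70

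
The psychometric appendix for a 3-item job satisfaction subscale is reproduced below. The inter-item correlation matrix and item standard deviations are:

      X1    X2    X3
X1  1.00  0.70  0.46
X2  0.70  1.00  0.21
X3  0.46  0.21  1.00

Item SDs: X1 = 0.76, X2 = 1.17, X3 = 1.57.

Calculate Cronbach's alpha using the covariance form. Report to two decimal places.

Σσ²ᵢ = 0.76² + 1.17² + 1.57² = 4.4114
Covariances σ_ij = r_ij · s_i · s_j:
  σ(X1,X2) = 0.70 × 0.76 × 1.17 = 0.6224
  σ(X1,X3) = 0.46 × 0.76 × 1.57 = 0.5489
  σ(X2,X3) = 0.21 × 1.17 × 1.57 = 0.3857
σ²_T = Σσ²ᵢ + 2·Σσ_ij = 4.4114 + 2 × 1.5570 = 7.5254
α = (3/2)·(1 − 4.4114/7.5254) = 0.62

α = 0.62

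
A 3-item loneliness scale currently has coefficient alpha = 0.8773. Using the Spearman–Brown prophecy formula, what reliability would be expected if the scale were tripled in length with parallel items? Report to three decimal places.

predicted reliability = 0.955

Length factor m = 3
α' = m·α / (1 + (m−1)·α)
   = 3 × 0.8773 / (1 + (3 − 1) × 0.8773)
   = 2.6319 / 2.7546 = 0.955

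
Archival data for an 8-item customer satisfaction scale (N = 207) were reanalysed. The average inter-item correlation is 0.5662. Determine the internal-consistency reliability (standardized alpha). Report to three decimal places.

Standardized α = k·r̄ / (1 + (k−1)·r̄) = 8 × 0.5662 / (1 + 7 × 0.5662)
  = 4.5296 / 4.9634 = 0.913

α = 0.913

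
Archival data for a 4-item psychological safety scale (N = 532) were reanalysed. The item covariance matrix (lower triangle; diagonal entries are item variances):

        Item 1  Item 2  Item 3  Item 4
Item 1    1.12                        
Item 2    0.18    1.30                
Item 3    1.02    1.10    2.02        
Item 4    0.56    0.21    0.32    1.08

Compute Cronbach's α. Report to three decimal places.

Cronbach's α = 0.735

sum of item variances = 1.12 + 1.30 + 2.02 + 1.08 = 5.52
Σ_{i<j} σ_ij = 3.39
Var(T) = 5.52 + 2 × 3.39 = 12.30
α = (k/(k−1))·(1 − sum of item variances/Var(T)) = (4/3)·(1 − 5.52/12.30) = 0.735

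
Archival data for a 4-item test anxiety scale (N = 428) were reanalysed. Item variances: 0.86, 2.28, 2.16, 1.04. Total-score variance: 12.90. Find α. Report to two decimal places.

α = 0.68

sum of item variances = 0.86 + 2.28 + 2.16 + 1.04 = 6.34
α = (k/(k−1))·(1 − sum of item variances/σ²_T) = (4/3)·(1 − 6.34/12.90) = 0.68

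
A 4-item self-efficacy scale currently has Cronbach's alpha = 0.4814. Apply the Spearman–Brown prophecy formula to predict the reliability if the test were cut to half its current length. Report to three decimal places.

Length factor m = 1/2
α' = m·α / (1 − (1−m)·α)
   = 1/2 × 0.4814 / (1 − (1 − 1/2) × 0.4814)
   = 0.2407 / 0.7593 = 0.317

predicted reliability = 0.317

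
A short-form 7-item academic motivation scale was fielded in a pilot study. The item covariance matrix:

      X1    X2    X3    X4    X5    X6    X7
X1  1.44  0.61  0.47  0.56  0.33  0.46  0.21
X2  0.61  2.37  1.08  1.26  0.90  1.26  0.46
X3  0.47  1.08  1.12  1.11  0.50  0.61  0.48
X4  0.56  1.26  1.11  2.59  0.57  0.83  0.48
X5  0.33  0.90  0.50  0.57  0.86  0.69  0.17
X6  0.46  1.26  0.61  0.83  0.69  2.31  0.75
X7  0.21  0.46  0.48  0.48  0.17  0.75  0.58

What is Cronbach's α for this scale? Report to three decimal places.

Cronbach's α = 0.828

ΣVar(i) = 1.44 + 2.37 + 1.12 + 2.59 + 0.86 + 2.31 + 0.58 = 11.27
Sum of off-diagonal covariances = 13.79
σ²_T = 11.27 + 2 × 13.79 = 38.85
α = (k/(k−1))·(1 − ΣVar(i)/σ²_T) = (7/6)·(1 − 11.27/38.85) = 0.828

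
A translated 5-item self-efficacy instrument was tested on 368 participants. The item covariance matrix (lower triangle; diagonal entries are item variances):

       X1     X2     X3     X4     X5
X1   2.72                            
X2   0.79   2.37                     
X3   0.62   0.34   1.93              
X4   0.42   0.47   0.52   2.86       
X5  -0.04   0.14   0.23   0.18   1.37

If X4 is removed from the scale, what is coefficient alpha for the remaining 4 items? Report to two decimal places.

α = 0.44

Remaining items: X1, X2, X3, X5 (k = 4).
ΣVar(i) = 2.72 + 2.37 + 1.93 + 1.37 = 8.39
σ²_total = 8.39 + 2 × 2.08 = 12.55
α (item deleted) = (4/3)·(1 − 8.39/12.55) = 0.44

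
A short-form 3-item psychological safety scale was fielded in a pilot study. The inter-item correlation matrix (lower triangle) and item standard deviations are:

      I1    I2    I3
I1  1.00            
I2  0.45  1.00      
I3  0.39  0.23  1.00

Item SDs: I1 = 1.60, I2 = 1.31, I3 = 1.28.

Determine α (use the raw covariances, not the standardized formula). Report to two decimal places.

Σσ²ᵢ = 1.60² + 1.31² + 1.28² = 5.9145
Covariances σ_ij = r_ij · s_i · s_j:
  σ(I1,I2) = 0.45 × 1.60 × 1.31 = 0.9432
  σ(I1,I3) = 0.39 × 1.60 × 1.28 = 0.7987
  σ(I2,I3) = 0.23 × 1.31 × 1.28 = 0.3857
σ²_T = Σσ²ᵢ + 2·Σσ_ij = 5.9145 + 2 × 2.1276 = 10.1697
α = (3/2)·(1 − 5.9145/10.1697) = 0.63

α = 0.63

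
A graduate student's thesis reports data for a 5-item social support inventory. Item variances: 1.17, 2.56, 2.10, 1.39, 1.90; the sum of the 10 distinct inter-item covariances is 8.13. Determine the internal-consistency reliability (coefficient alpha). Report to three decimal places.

coefficient alpha = 0.801

sum of item variances = 1.17 + 2.56 + 2.10 + 1.39 + 1.90 = 9.12
Sum of distinct covariances = 8.13
Var(T) = sum of item variances + 2·Σcov = 9.12 + 2 × 8.13 = 25.38
α = (5/4)·(1 − 9.12/25.38) = 0.801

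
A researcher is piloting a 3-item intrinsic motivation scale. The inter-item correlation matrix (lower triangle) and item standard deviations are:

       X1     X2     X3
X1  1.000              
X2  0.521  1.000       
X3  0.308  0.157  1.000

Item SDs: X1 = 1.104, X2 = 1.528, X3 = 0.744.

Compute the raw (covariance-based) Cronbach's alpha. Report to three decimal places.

Σσ²ᵢ = 1.104² + 1.528² + 0.744² = 4.1071
Covariances σ_ij = r_ij · s_i · s_j:
  σ(X1,X2) = 0.521 × 1.104 × 1.528 = 0.8789
  σ(X1,X3) = 0.308 × 1.104 × 0.744 = 0.2530
  σ(X2,X3) = 0.157 × 1.528 × 0.744 = 0.1785
σ²_T = Σσ²ᵢ + 2·Σσ_ij = 4.1071 + 2 × 1.3104 = 6.7279
α = (3/2)·(1 − 4.1071/6.7279) = 0.584

Cronbach's alpha = 0.584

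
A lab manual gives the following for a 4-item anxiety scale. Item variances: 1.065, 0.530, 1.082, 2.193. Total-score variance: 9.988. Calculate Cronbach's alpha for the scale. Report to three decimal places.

Cronbach's alpha = 0.683

Σσᵢ² = 1.065 + 0.530 + 1.082 + 2.193 = 4.870
α = (k/(k−1))·(1 − Σσᵢ²/σ²_total) = (4/3)·(1 − 4.870/9.988) = 0.683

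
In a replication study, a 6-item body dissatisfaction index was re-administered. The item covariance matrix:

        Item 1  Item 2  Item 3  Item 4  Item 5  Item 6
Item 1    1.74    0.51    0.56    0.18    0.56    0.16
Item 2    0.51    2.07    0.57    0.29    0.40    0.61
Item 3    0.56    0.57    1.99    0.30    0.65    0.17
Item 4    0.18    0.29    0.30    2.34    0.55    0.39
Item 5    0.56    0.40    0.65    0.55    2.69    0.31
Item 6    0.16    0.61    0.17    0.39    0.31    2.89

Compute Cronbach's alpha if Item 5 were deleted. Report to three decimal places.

Remaining items: Item 1, Item 2, Item 3, Item 4, Item 6 (k = 5).
Σσᵢ² = 1.74 + 2.07 + 1.99 + 2.34 + 2.89 = 11.03
Var(T) = 11.03 + 2 × 3.74 = 18.51
α (item deleted) = (5/4)·(1 − 11.03/18.51) = 0.505

α = 0.505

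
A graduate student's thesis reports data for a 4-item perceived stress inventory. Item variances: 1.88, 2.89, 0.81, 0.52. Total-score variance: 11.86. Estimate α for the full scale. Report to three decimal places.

α = 0.648

Σσ²ᵢ = 1.88 + 2.89 + 0.81 + 0.52 = 6.10
α = (k/(k−1))·(1 − Σσ²ᵢ/Var(T)) = (4/3)·(1 − 6.10/11.86) = 0.648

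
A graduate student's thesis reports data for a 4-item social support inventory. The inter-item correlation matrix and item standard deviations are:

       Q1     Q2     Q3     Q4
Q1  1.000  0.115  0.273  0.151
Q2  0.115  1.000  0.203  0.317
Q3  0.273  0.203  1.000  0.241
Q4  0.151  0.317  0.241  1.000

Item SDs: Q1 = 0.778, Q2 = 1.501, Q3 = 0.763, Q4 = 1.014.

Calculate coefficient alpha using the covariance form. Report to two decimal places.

α = 0.49

Σσ²ᵢ = 0.778² + 1.501² + 0.763² + 1.014² = 4.4687
Covariances σ_ij = r_ij · s_i · s_j:
  σ(Q1,Q2) = 0.115 × 0.778 × 1.501 = 0.1343
  σ(Q1,Q3) = 0.273 × 0.778 × 0.763 = 0.1621
  σ(Q1,Q4) = 0.151 × 0.778 × 1.014 = 0.1191
  σ(Q2,Q3) = 0.203 × 1.501 × 0.763 = 0.2325
  σ(Q2,Q4) = 0.317 × 1.501 × 1.014 = 0.4825
  σ(Q3,Q4) = 0.241 × 0.763 × 1.014 = 0.1865
σ²_T = Σσ²ᵢ + 2·Σσ_ij = 4.4687 + 2 × 1.3170 = 7.1027
α = (4/3)·(1 − 4.4687/7.1027) = 0.49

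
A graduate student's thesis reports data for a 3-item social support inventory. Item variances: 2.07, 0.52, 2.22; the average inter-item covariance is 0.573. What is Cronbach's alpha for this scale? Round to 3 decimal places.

α = 0.625

Σσ²ᵢ = 2.07 + 0.52 + 2.22 = 4.81
Sum of the 3 distinct covariances = 3 × 0.573 = 1.719
σ²_total = Σσ²ᵢ + 2·Σcov = 4.81 + 2 × 1.719 = 8.248
α = (3/2)·(1 − 4.81/8.248) = 0.625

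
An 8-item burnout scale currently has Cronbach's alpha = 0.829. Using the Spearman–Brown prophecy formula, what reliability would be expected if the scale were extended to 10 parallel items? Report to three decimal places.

Length factor m = 10/8 = 1.2500
α' = m·α / (1 + (m−1)·α)
   = 10/8 × 0.829 / (1 + (10/8 − 1) × 0.829)
   = 1.0362 / 1.2072 = 0.858

predicted reliability = 0.858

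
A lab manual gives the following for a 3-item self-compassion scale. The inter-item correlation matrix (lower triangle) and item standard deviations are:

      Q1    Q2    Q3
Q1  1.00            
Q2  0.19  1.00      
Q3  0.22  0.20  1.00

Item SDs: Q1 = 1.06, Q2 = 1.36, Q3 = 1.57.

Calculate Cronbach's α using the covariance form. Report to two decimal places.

Σσ²ᵢ = 1.06² + 1.36² + 1.57² = 5.4381
Covariances σ_ij = r_ij · s_i · s_j:
  σ(Q1,Q2) = 0.19 × 1.06 × 1.36 = 0.2739
  σ(Q1,Q3) = 0.22 × 1.06 × 1.57 = 0.3661
  σ(Q2,Q3) = 0.20 × 1.36 × 1.57 = 0.4270
σ²_T = Σσ²ᵢ + 2·Σσ_ij = 5.4381 + 2 × 1.0670 = 7.5721
α = (3/2)·(1 − 5.4381/7.5721) = 0.42

Cronbach's α = 0.42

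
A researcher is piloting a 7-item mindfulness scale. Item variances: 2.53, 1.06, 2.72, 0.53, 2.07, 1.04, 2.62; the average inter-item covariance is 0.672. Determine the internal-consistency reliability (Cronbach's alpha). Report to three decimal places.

Cronbach's alpha = 0.807

Σσᵢ² = 2.53 + 1.06 + 2.72 + 0.53 + 2.07 + 1.04 + 2.62 = 12.57
Sum of the 21 distinct covariances = 21 × 0.672 = 14.112
σ²_T = Σσᵢ² + 2·Σcov = 12.57 + 2 × 14.112 = 40.794
α = (7/6)·(1 − 12.57/40.794) = 0.807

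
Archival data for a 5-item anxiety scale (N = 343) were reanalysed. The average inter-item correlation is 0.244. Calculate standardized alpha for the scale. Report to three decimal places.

Standardized α = k·r̄ / (1 + (k−1)·r̄) = 5 × 0.244 / (1 + 4 × 0.244)
  = 1.2200 / 1.9760 = 0.617

α = 0.617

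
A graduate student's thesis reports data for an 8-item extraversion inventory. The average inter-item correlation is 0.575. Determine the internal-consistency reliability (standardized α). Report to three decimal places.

Standardized α = k·r̄ / (1 + (k−1)·r̄) = 8 × 0.575 / (1 + 7 × 0.575)
  = 4.6000 / 5.0250 = 0.915

standardized α = 0.915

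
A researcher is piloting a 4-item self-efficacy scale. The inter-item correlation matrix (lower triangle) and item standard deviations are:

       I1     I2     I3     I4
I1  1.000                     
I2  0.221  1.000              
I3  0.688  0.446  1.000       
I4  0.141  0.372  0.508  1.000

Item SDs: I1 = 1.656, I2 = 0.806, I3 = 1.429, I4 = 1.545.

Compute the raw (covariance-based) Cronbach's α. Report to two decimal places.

α = 0.70

Σσ²ᵢ = 1.656² + 0.806² + 1.429² + 1.545² = 7.8210
Covariances σ_ij = r_ij · s_i · s_j:
  σ(I1,I2) = 0.221 × 1.656 × 0.806 = 0.2950
  σ(I1,I3) = 0.688 × 1.656 × 1.429 = 1.6281
  σ(I1,I4) = 0.141 × 1.656 × 1.545 = 0.3608
  σ(I2,I3) = 0.446 × 0.806 × 1.429 = 0.5137
  σ(I2,I4) = 0.372 × 0.806 × 1.545 = 0.4632
  σ(I3,I4) = 0.508 × 1.429 × 1.545 = 1.1216
σ²_T = Σσ²ᵢ + 2·Σσ_ij = 7.8210 + 2 × 4.3824 = 16.5858
α = (4/3)·(1 − 7.8210/16.5858) = 0.70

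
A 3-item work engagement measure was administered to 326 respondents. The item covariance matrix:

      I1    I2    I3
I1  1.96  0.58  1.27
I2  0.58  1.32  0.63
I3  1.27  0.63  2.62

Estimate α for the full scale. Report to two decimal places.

Σσᵢ² = 1.96 + 1.32 + 2.62 = 5.90
Sum of off-diagonal covariances = 2.48
total variance = 5.90 + 2 × 2.48 = 10.86
α = (k/(k−1))·(1 − Σσᵢ²/total variance) = (3/2)·(1 − 5.90/10.86) = 0.69

α = 0.69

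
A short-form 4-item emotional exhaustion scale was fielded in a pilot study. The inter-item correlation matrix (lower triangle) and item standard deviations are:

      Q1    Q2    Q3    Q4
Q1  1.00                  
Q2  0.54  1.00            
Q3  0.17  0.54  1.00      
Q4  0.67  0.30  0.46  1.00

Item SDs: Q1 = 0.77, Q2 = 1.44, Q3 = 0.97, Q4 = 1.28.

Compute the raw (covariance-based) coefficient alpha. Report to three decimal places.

coefficient alpha = 0.739

Σσ²ᵢ = 0.77² + 1.44² + 0.97² + 1.28² = 5.2458
Covariances σ_ij = r_ij · s_i · s_j:
  σ(Q1,Q2) = 0.54 × 0.77 × 1.44 = 0.5988
  σ(Q1,Q3) = 0.17 × 0.77 × 0.97 = 0.1270
  σ(Q1,Q4) = 0.67 × 0.77 × 1.28 = 0.6604
  σ(Q2,Q3) = 0.54 × 1.44 × 0.97 = 0.7543
  σ(Q2,Q4) = 0.30 × 1.44 × 1.28 = 0.5530
  σ(Q3,Q4) = 0.46 × 0.97 × 1.28 = 0.5711
σ²_T = Σσ²ᵢ + 2·Σσ_ij = 5.2458 + 2 × 3.2646 = 11.7750
α = (4/3)·(1 − 5.2458/11.7750) = 0.739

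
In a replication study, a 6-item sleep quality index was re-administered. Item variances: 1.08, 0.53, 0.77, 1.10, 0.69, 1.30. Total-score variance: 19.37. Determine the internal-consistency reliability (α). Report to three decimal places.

Σσ²ᵢ = 1.08 + 0.53 + 0.77 + 1.10 + 0.69 + 1.30 = 5.47
α = (k/(k−1))·(1 − Σσ²ᵢ/σ²_total) = (6/5)·(1 − 5.47/19.37) = 0.861

α = 0.861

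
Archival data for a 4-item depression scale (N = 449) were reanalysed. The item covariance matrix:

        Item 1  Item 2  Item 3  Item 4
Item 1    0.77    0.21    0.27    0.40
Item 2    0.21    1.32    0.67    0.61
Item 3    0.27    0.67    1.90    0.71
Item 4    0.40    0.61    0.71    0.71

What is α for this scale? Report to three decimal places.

Σσ²ᵢ = 0.77 + 1.32 + 1.90 + 0.71 = 4.70
Σ_{i<j} σ_ij = 2.87
total variance = 4.70 + 2 × 2.87 = 10.44
α = (k/(k−1))·(1 − Σσ²ᵢ/total variance) = (4/3)·(1 − 4.70/10.44) = 0.733

α = 0.733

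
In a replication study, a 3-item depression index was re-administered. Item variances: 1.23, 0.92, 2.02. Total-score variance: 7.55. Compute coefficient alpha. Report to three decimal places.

sum of item variances = 1.23 + 0.92 + 2.02 = 4.17
α = (k/(k−1))·(1 − sum of item variances/Var(T)) = (3/2)·(1 − 4.17/7.55) = 0.672

α = 0.672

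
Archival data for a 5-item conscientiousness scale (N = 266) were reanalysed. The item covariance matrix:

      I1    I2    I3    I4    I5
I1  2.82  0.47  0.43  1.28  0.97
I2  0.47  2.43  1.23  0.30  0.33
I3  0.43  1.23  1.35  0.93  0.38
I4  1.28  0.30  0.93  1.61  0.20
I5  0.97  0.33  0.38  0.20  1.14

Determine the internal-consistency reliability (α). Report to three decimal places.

sum of item variances = 2.82 + 2.43 + 1.35 + 1.61 + 1.14 = 9.35
Σ_{i<j} σ_ij = 6.52
total variance = 9.35 + 2 × 6.52 = 22.39
α = (k/(k−1))·(1 − sum of item variances/total variance) = (5/4)·(1 − 9.35/22.39) = 0.728

α = 0.728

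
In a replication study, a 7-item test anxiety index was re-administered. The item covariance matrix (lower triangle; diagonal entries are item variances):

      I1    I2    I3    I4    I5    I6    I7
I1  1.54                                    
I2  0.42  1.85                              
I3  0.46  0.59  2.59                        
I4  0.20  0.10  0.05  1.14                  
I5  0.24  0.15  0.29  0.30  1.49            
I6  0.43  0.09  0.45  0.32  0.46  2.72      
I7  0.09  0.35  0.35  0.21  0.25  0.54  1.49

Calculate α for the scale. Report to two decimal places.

Σσ²ᵢ = 1.54 + 1.85 + 2.59 + 1.14 + 1.49 + 2.72 + 1.49 = 12.82
Σ_{i<j} σ_ij = 6.34
σ²_T = 12.82 + 2 × 6.34 = 25.50
α = (k/(k−1))·(1 − Σσ²ᵢ/σ²_T) = (7/6)·(1 − 12.82/25.50) = 0.58

α = 0.58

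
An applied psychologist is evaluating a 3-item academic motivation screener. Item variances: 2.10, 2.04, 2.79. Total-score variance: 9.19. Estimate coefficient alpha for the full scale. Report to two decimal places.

coefficient alpha = 0.37

ΣVar(i) = 2.10 + 2.04 + 2.79 = 6.93
α = (k/(k−1))·(1 − ΣVar(i)/σ²_total) = (3/2)·(1 − 6.93/9.19) = 0.37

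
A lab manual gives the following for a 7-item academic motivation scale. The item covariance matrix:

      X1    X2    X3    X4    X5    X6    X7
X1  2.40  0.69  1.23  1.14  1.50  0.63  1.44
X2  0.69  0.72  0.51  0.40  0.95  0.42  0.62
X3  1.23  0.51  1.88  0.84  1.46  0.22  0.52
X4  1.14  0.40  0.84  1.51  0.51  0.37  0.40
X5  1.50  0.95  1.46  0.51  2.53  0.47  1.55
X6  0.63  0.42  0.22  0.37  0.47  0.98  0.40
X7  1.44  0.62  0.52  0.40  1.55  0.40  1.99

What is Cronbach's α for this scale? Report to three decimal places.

Cronbach's α = 0.852

Σσ²ᵢ = 2.40 + 0.72 + 1.88 + 1.51 + 2.53 + 0.98 + 1.99 = 12.01
Sum of the distinct covariances = 16.27
total variance = 12.01 + 2 × 16.27 = 44.55
α = (k/(k−1))·(1 − Σσ²ᵢ/total variance) = (7/6)·(1 − 12.01/44.55) = 0.852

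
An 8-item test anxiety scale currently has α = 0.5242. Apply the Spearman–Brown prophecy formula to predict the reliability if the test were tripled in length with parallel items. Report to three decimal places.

predicted reliability = 0.768

Length factor m = 3
α' = m·α / (1 + (m−1)·α)
   = 3 × 0.5242 / (1 + (3 − 1) × 0.5242)
   = 1.5726 / 2.0484 = 0.768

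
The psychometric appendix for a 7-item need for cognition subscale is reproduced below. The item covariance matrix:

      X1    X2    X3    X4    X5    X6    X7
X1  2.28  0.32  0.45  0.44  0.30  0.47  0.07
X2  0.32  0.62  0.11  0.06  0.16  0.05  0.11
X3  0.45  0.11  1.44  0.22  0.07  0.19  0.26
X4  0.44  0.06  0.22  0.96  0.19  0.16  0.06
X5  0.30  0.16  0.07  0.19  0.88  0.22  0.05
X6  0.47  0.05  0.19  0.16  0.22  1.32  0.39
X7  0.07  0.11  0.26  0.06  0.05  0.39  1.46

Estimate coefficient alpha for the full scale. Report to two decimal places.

α = 0.57

sum of item variances = 2.28 + 0.62 + 1.44 + 0.96 + 0.88 + 1.32 + 1.46 = 8.96
Sum of off-diagonal covariances = 4.35
Var(T) = 8.96 + 2 × 4.35 = 17.66
α = (k/(k−1))·(1 − sum of item variances/Var(T)) = (7/6)·(1 − 8.96/17.66) = 0.57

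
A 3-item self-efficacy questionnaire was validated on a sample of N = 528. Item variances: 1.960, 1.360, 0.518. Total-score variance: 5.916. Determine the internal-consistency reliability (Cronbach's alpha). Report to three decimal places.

ΣVar(i) = 1.960 + 1.360 + 0.518 = 3.838
α = (k/(k−1))·(1 − ΣVar(i)/σ²_total) = (3/2)·(1 − 3.838/5.916) = 0.527

Cronbach's alpha = 0.527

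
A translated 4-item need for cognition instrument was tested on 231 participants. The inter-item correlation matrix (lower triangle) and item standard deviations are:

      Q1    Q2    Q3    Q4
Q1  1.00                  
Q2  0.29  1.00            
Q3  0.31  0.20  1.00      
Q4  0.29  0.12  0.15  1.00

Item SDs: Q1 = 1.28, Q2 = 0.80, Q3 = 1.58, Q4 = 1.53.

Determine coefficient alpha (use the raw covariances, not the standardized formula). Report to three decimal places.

Σσ²ᵢ = 1.28² + 0.80² + 1.58² + 1.53² = 7.1157
Covariances σ_ij = r_ij · s_i · s_j:
  σ(Q1,Q2) = 0.29 × 1.28 × 0.80 = 0.2970
  σ(Q1,Q3) = 0.31 × 1.28 × 1.58 = 0.6269
  σ(Q1,Q4) = 0.29 × 1.28 × 1.53 = 0.5679
  σ(Q2,Q3) = 0.20 × 0.80 × 1.58 = 0.2528
  σ(Q2,Q4) = 0.12 × 0.80 × 1.53 = 0.1469
  σ(Q3,Q4) = 0.15 × 1.58 × 1.53 = 0.3626
σ²_T = Σσ²ᵢ + 2·Σσ_ij = 7.1157 + 2 × 2.2541 = 11.6239
α = (4/3)·(1 − 7.1157/11.6239) = 0.517

α = 0.517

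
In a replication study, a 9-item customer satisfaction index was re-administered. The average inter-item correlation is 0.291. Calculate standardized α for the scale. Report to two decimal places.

Standardized α = k·r̄ / (1 + (k−1)·r̄) = 9 × 0.291 / (1 + 8 × 0.291)
  = 2.6190 / 3.3280 = 0.79

α = 0.79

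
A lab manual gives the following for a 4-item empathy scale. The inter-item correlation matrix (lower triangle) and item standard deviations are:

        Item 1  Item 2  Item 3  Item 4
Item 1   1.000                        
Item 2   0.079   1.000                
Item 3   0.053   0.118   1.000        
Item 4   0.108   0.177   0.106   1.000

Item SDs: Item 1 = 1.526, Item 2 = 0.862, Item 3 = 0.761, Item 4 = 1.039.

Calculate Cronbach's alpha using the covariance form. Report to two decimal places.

Cronbach's alpha = 0.29

Σσ²ᵢ = 1.526² + 0.862² + 0.761² + 1.039² = 4.7304
Covariances σ_ij = r_ij · s_i · s_j:
  σ(Item 1,Item 2) = 0.079 × 1.526 × 0.862 = 0.1039
  σ(Item 1,Item 3) = 0.053 × 1.526 × 0.761 = 0.0615
  σ(Item 1,Item 4) = 0.108 × 1.526 × 1.039 = 0.1712
  σ(Item 2,Item 3) = 0.118 × 0.862 × 0.761 = 0.0774
  σ(Item 2,Item 4) = 0.177 × 0.862 × 1.039 = 0.1585
  σ(Item 3,Item 4) = 0.106 × 0.761 × 1.039 = 0.0838
σ²_T = Σσ²ᵢ + 2·Σσ_ij = 4.7304 + 2 × 0.6563 = 6.0430
α = (4/3)·(1 − 4.7304/6.0430) = 0.29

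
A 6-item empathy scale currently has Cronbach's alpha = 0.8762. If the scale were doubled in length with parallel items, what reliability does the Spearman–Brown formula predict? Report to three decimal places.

predicted reliability = 0.934

Length factor m = 2
α' = m·α / (1 + (m−1)·α)
   = 2 × 0.8762 / (1 + (2 − 1) × 0.8762)
   = 1.7524 / 1.8762 = 0.934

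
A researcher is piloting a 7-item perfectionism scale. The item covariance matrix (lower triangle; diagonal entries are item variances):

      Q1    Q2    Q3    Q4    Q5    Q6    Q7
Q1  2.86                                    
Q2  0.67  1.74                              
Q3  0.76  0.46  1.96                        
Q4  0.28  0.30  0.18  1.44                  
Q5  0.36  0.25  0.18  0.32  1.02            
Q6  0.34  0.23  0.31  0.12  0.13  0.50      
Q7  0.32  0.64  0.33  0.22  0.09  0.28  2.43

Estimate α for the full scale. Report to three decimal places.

α = 0.620

ΣVar(i) = 2.86 + 1.74 + 1.96 + 1.44 + 1.02 + 0.50 + 2.43 = 11.95
Σ_{i<j} σ_ij = 6.77
σ²_T = 11.95 + 2 × 6.77 = 25.49
α = (k/(k−1))·(1 − ΣVar(i)/σ²_T) = (7/6)·(1 − 11.95/25.49) = 0.620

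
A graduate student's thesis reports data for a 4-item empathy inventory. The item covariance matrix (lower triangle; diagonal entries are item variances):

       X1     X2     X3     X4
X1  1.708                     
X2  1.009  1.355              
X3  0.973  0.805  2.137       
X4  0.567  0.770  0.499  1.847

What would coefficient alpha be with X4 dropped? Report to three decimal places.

Remaining items: X1, X2, X3 (k = 3).
sum of item variances = 1.708 + 1.355 + 2.137 = 5.200
total variance = 5.200 + 2 × 2.787 = 10.774
α (item deleted) = (3/2)·(1 − 5.200/10.774) = 0.776

coefficient alpha = 0.776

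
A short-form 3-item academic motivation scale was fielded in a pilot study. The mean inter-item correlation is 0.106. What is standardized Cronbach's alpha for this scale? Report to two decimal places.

standardized Cronbach's alpha = 0.26

Standardized α = k·r̄ / (1 + (k−1)·r̄) = 3 × 0.106 / (1 + 2 × 0.106)
  = 0.3180 / 1.2120 = 0.26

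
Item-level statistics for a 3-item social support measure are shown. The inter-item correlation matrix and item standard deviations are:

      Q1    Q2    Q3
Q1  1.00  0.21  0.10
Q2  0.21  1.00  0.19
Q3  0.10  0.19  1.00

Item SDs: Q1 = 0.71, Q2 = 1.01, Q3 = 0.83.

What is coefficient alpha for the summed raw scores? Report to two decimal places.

Σσ²ᵢ = 0.71² + 1.01² + 0.83² = 2.2131
Covariances σ_ij = r_ij · s_i · s_j:
  σ(Q1,Q2) = 0.21 × 0.71 × 1.01 = 0.1506
  σ(Q1,Q3) = 0.10 × 0.71 × 0.83 = 0.0589
  σ(Q2,Q3) = 0.19 × 1.01 × 0.83 = 0.1593
σ²_T = Σσ²ᵢ + 2·Σσ_ij = 2.2131 + 2 × 0.3688 = 2.9507
α = (3/2)·(1 − 2.2131/2.9507) = 0.37

α = 0.37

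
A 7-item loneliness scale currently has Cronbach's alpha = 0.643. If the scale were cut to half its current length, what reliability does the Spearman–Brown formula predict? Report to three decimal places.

Length factor m = 1/2
α' = m·α / (1 − (1−m)·α)
   = 1/2 × 0.643 / (1 − (1 − 1/2) × 0.643)
   = 0.3215 / 0.6785 = 0.474

predicted reliability = 0.474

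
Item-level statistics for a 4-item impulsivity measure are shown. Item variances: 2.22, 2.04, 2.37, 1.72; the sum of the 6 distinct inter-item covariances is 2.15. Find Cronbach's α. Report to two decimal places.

Σσᵢ² = 2.22 + 2.04 + 2.37 + 1.72 = 8.35
Sum of distinct covariances = 2.15
σ²_total = Σσᵢ² + 2·Σcov = 8.35 + 2 × 2.15 = 12.65
α = (4/3)·(1 − 8.35/12.65) = 0.45

α = 0.45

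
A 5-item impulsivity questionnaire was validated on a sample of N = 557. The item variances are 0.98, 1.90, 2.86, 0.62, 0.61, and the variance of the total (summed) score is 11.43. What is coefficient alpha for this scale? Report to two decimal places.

Σσᵢ² = 0.98 + 1.90 + 2.86 + 0.62 + 0.61 = 6.97
α = (k/(k−1))·(1 − Σσᵢ²/σ²_total) = (5/4)·(1 − 6.97/11.43) = 0.49

coefficient alpha = 0.49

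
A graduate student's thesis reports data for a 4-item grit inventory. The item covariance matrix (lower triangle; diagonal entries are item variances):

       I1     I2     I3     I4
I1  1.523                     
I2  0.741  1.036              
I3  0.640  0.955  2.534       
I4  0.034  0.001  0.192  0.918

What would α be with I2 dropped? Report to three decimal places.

Remaining items: I1, I3, I4 (k = 3).
Σσ²ᵢ = 1.523 + 2.534 + 0.918 = 4.975
σ²_total = 4.975 + 2 × 0.866 = 6.707
α (item deleted) = (3/2)·(1 − 4.975/6.707) = 0.387

α = 0.387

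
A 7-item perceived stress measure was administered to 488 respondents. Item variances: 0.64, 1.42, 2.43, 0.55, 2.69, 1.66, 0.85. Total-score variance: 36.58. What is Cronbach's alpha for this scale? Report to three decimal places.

sum of item variances = 0.64 + 1.42 + 2.43 + 0.55 + 2.69 + 1.66 + 0.85 = 10.24
α = (k/(k−1))·(1 − sum of item variances/total variance) = (7/6)·(1 − 10.24/36.58) = 0.840

Cronbach's alpha = 0.840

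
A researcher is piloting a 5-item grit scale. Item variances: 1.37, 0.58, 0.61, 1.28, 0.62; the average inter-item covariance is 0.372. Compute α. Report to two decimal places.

ΣVar(i) = 1.37 + 0.58 + 0.61 + 1.28 + 0.62 = 4.46
Sum of the 10 distinct covariances = 10 × 0.372 = 3.720
σ²_total = ΣVar(i) + 2·Σcov = 4.46 + 2 × 3.720 = 11.900
α = (5/4)·(1 − 4.46/11.900) = 0.78

α = 0.78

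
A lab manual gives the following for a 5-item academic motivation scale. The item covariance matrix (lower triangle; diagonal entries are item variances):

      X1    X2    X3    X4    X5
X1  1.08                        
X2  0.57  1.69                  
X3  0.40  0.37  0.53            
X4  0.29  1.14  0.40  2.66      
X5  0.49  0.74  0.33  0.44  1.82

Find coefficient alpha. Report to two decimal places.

α = 0.71

ΣVar(i) = 1.08 + 1.69 + 0.53 + 2.66 + 1.82 = 7.78
Sum of off-diagonal covariances = 5.17
Var(T) = 7.78 + 2 × 5.17 = 18.12
α = (k/(k−1))·(1 − ΣVar(i)/Var(T)) = (5/4)·(1 − 7.78/18.12) = 0.71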